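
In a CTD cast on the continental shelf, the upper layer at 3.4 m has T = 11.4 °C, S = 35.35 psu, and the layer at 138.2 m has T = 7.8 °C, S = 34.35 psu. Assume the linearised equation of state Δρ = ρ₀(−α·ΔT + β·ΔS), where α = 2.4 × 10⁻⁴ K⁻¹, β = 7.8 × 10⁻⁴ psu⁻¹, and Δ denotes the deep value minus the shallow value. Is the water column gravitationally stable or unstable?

stable

ΔT = 7.8 − 11.4 = -3.6 K and ΔS = 34.35 − 35.35 = -1.00 psu (deep − shallow).
−αΔT = 8.64 × 10⁻⁴; βΔS = -7.80 × 10⁻⁴; sum Δρ/ρ₀ = 8.40 × 10⁻⁵.
Δρ/ρ₀ > 0, so Δρ > 0: deeper water is denser → statically stable.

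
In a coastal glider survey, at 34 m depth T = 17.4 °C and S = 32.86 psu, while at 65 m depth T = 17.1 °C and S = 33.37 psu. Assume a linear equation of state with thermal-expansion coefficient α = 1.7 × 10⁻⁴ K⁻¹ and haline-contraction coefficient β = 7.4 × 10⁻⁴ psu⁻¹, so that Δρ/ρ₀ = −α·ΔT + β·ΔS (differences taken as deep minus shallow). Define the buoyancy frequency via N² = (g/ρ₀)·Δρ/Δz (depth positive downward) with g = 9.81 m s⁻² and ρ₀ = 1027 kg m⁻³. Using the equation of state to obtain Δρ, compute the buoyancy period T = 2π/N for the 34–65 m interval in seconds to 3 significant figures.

540 s

ΔT = -0.3 K, ΔS = +0.51 psu (deep − shallow).
Δρ/ρ₀ = −αΔT + βΔS = 5.10 × 10⁻⁵ + 3.774 × 10⁻⁴ = 4.284 × 10⁻⁴, so Δρ ≈ 0.4400 kg m⁻³.
N² = (g/ρ₀)·Δρ/Δz = g·(Δρ/ρ₀)/Δz = 9.81 × 4.284 × 10⁻⁴ / 31 = 1.3557 × 10⁻⁴ s⁻².
N = √(1.3557 × 10⁻⁴) = 0.011643 rad s⁻¹ → T = 2π/N = 539.65 s ≈ 540 s.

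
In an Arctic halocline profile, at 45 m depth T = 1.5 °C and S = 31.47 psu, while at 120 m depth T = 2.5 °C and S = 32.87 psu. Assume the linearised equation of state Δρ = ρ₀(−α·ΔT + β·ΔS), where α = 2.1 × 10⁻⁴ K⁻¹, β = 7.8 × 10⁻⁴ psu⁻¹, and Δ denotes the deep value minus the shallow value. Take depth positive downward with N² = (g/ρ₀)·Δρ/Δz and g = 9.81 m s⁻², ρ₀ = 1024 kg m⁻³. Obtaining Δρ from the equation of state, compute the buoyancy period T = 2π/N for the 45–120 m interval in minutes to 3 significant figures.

ΔT = +1.0 K, ΔS = +1.40 psu (deep − shallow).
Δρ/ρ₀ = −αΔT + βΔS = -2.10 × 10⁻⁴ + 1.092 × 10⁻³ = 8.82 × 10⁻⁴, so Δρ ≈ 0.9032 kg m⁻³.
N² = (g/ρ₀)·Δρ/Δz = g·(Δρ/ρ₀)/Δz = 9.81 × 8.82 × 10⁻⁴ / 75 = 1.1537 × 10⁻⁴ s⁻².
N = √(1.1537 × 10⁻⁴) = 0.010741 rad s⁻¹ → T = 2π/N = 584.97 s = 9.7495 min ≈ 9.75 min.

9.75 min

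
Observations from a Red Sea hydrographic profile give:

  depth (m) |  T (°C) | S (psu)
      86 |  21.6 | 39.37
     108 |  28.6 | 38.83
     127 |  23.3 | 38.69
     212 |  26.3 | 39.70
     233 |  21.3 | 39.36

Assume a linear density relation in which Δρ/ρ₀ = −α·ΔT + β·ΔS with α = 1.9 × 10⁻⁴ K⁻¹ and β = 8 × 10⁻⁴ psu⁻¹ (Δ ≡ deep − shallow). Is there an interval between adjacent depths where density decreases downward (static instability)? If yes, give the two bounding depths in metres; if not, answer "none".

86–108 m

Evaluate Δρ/ρ₀ = −αΔT + βΔS across each adjacent pair:
  86–108 m: −αΔT+βΔS = −(1.9 × 10⁻⁴)(+7.0)+(8 × 10⁻⁴)(-0.54) = -1.8 × 10⁻³ → UNSTABLE
  108–127 m: −αΔT+βΔS = −(1.9 × 10⁻⁴)(-5.3)+(8 × 10⁻⁴)(-0.14) = 9.0 × 10⁻⁴ → stable
  127–212 m: −αΔT+βΔS = −(1.9 × 10⁻⁴)(+3.0)+(8 × 10⁻⁴)(+1.01) = 2.4 × 10⁻⁴ → stable
  212–233 m: −αΔT+βΔS = −(1.9 × 10⁻⁴)(-5.0)+(8 × 10⁻⁴)(-0.34) = 6.8 × 10⁻⁴ → stable
The 86–108 m interval has Δρ < 0: lighter water underlies denser water.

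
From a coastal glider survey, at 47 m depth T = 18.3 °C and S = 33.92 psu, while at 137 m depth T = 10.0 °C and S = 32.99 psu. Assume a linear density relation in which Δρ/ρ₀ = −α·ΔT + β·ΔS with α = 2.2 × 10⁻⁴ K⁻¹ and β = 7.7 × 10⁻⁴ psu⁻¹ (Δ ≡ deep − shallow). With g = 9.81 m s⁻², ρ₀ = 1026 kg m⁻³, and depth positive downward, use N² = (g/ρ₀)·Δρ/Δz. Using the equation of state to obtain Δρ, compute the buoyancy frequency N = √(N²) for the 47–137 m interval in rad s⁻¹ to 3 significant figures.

0.0110 rad s⁻¹

ΔT = -8.3 K, ΔS = -0.93 psu (deep − shallow).
Δρ/ρ₀ = −αΔT + βΔS = 1.826 × 10⁻³ − 7.161 × 10⁻⁴ = 1.1099 × 10⁻³, so Δρ ≈ 1.139 kg m⁻³.
N² = (g/ρ₀)·Δρ/Δz = g·(Δρ/ρ₀)/Δz = 9.81 × 1.1099 × 10⁻³ / 90 = 1.2098 × 10⁻⁴ s⁻².
N = √(1.2098 × 10⁻⁴) = 0.010999 rad s⁻¹ ≈ 0.0110 rad s⁻¹.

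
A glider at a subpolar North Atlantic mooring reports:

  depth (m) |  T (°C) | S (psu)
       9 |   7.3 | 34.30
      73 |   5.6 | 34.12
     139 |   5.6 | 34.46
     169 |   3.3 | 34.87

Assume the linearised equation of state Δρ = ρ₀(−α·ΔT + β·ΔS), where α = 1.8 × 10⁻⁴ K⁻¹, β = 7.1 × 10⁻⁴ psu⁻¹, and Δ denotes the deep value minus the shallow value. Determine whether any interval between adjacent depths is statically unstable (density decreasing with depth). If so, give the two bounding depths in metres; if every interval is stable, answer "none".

Evaluate Δρ/ρ₀ = −αΔT + βΔS across each adjacent pair:
  9–73 m: −αΔT+βΔS = −(1.8 × 10⁻⁴)(-1.7)+(7.1 × 10⁻⁴)(-0.18) = 1.8 × 10⁻⁴ → stable
  73–139 m: −αΔT+βΔS = −(1.8 × 10⁻⁴)(+0.0)+(7.1 × 10⁻⁴)(+0.34) = 2.4 × 10⁻⁴ → stable
  139–169 m: −αΔT+βΔS = −(1.8 × 10⁻⁴)(-2.3)+(7.1 × 10⁻⁴)(+0.41) = 7.1 × 10⁻⁴ → stable
Every interval has Δρ > 0: the column is stably stratified throughout.

none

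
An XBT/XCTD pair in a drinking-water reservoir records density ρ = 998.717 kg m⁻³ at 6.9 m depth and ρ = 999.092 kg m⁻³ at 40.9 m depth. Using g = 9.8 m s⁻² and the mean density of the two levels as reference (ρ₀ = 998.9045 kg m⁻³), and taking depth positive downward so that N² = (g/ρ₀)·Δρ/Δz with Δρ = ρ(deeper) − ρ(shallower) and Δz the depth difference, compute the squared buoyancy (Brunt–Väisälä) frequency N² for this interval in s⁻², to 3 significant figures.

1.08 × 10⁻⁴ s⁻²

Δρ = 999.092 − 998.717 = 0.375 kg m⁻³ over Δz = 40.9 − 6.9 = 34 m.
N² = (9.8/998.9045) × (0.375/34) = 1.0821 × 10⁻⁴ s⁻² ≈ 1.08 × 10⁻⁴ s⁻².
Since Δρ > 0 the layer is stably stratified.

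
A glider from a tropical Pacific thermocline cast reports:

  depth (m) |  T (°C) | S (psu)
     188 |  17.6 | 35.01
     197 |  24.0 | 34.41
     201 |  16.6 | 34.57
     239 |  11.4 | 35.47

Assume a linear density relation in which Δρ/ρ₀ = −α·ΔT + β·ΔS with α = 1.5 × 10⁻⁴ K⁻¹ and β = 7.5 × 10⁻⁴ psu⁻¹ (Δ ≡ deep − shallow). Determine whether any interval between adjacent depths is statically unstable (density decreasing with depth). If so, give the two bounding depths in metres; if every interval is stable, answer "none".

188–197 m

Evaluate Δρ/ρ₀ = −αΔT + βΔS across each adjacent pair:
  188–197 m: −αΔT+βΔS = −(1.5 × 10⁻⁴)(+6.4)+(7.5 × 10⁻⁴)(-0.60) = -1.4 × 10⁻³ → UNSTABLE
  197–201 m: −αΔT+βΔS = −(1.5 × 10⁻⁴)(-7.4)+(7.5 × 10⁻⁴)(+0.16) = 1.2 × 10⁻³ → stable
  201–239 m: −αΔT+βΔS = −(1.5 × 10⁻⁴)(-5.2)+(7.5 × 10⁻⁴)(+0.90) = 1.5 × 10⁻³ → stable
The 188–197 m interval has Δρ < 0: lighter water underlies denser water.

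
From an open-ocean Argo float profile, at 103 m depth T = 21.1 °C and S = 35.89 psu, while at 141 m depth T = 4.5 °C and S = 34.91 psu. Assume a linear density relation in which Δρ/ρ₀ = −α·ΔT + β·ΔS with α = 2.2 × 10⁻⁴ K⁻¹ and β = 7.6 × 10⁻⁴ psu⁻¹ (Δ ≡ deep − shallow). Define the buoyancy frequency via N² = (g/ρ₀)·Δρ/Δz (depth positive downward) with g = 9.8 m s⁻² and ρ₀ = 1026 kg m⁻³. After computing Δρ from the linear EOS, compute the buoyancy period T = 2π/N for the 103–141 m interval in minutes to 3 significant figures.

3.82 min

ΔT = -16.6 K, ΔS = -0.98 psu (deep − shallow).
Δρ/ρ₀ = −αΔT + βΔS = 3.652 × 10⁻³ − 7.448 × 10⁻⁴ = 2.9072 × 10⁻³, so Δρ ≈ 2.983 kg m⁻³.
N² = (g/ρ₀)·Δρ/Δz = g·(Δρ/ρ₀)/Δz = 9.8 × 2.9072 × 10⁻³ / 38 = 7.4975 × 10⁻⁴ s⁻².
N = √(7.4975 × 10⁻⁴) = 0.027382 rad s⁻¹ → T = 2π/N = 229.46 s = 3.8243 min ≈ 3.82 min.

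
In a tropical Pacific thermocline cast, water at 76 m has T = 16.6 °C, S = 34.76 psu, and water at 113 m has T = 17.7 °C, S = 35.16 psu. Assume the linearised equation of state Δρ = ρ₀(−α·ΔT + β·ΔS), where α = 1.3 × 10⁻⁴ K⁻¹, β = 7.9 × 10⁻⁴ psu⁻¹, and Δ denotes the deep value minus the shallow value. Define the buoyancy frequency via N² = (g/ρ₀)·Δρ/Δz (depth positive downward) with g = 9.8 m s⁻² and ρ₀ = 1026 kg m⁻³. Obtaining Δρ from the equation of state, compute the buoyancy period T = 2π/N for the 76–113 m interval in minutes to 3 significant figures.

ΔT = +1.1 K, ΔS = +0.40 psu (deep − shallow).
Δρ/ρ₀ = −αΔT + βΔS = -1.43 × 10⁻⁴ + 3.16 × 10⁻⁴ = 1.73 × 10⁻⁴, so Δρ ≈ 0.1775 kg m⁻³.
N² = (g/ρ₀)·Δρ/Δz = g·(Δρ/ρ₀)/Δz = 9.8 × 1.73 × 10⁻⁴ / 37 = 4.5822 × 10⁻⁵ s⁻².
N = √(4.5822 × 10⁻⁵) = 6.7692 × 10⁻³ rad s⁻¹ → T = 2π/N = 928.20 s = 15.470 min ≈ 15.5 min.

15.5 min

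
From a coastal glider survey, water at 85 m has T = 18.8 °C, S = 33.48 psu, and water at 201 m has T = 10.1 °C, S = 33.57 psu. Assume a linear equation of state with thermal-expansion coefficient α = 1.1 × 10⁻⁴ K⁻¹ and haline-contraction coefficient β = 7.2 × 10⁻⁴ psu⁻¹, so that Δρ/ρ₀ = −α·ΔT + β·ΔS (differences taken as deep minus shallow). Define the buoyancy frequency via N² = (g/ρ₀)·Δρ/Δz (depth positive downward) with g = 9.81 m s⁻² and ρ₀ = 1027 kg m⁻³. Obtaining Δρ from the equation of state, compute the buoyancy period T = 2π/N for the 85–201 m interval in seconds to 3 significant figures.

676 s

ΔT = -8.7 K, ΔS = +0.09 psu (deep − shallow).
Δρ/ρ₀ = −αΔT + βΔS = 9.57 × 10⁻⁴ + 6.48 × 10⁻⁵ = 1.0218 × 10⁻³, so Δρ ≈ 1.049 kg m⁻³.
N² = (g/ρ₀)·Δρ/Δz = g·(Δρ/ρ₀)/Δz = 9.81 × 1.0218 × 10⁻³ / 116 = 8.6413 × 10⁻⁵ s⁻².
N = √(8.6413 × 10⁻⁵) = 9.2959 × 10⁻³ rad s⁻¹ → T = 2π/N = 675.91 s ≈ 676 s.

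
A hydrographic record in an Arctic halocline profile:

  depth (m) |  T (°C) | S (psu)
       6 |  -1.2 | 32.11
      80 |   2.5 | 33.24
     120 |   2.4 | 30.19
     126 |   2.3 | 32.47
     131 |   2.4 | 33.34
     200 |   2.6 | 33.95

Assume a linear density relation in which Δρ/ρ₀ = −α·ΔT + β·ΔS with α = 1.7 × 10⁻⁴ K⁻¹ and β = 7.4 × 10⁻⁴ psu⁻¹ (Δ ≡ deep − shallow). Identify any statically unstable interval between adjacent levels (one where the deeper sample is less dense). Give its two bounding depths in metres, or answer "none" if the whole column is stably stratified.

Evaluate Δρ/ρ₀ = −αΔT + βΔS across each adjacent pair:
  6–80 m: −αΔT+βΔS = −(1.7 × 10⁻⁴)(+3.7)+(7.4 × 10⁻⁴)(+1.13) = 2.1 × 10⁻⁴ → stable
  80–120 m: −αΔT+βΔS = −(1.7 × 10⁻⁴)(-0.1)+(7.4 × 10⁻⁴)(-3.05) = -2.2 × 10⁻³ → UNSTABLE
  120–126 m: −αΔT+βΔS = −(1.7 × 10⁻⁴)(-0.1)+(7.4 × 10⁻⁴)(+2.28) = 1.7 × 10⁻³ → stable
  126–131 m: −αΔT+βΔS = −(1.7 × 10⁻⁴)(+0.1)+(7.4 × 10⁻⁴)(+0.87) = 6.3 × 10⁻⁴ → stable
  131–200 m: −αΔT+βΔS = −(1.7 × 10⁻⁴)(+0.2)+(7.4 × 10⁻⁴)(+0.61) = 4.2 × 10⁻⁴ → stable
The 80–120 m interval has Δρ < 0: lighter water underlies denser water.

80–120 m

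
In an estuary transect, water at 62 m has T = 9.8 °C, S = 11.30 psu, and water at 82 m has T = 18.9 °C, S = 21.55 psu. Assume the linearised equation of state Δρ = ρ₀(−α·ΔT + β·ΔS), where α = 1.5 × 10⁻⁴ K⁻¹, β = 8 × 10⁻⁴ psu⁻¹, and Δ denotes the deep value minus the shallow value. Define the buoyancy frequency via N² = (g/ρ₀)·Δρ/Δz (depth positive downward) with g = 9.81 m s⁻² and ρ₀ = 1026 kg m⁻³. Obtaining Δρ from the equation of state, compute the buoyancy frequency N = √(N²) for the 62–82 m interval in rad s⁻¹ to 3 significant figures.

0.0579 rad s⁻¹

ΔT = +9.1 K, ΔS = +10.25 psu (deep − shallow).
Δρ/ρ₀ = −αΔT + βΔS = -1.365 × 10⁻³ + 8.20 × 10⁻³ = 6.835 × 10⁻³, so Δρ ≈ 7.013 kg m⁻³.
N² = (g/ρ₀)·Δρ/Δz = g·(Δρ/ρ₀)/Δz = 9.81 × 6.835 × 10⁻³ / 20 = 3.3526 × 10⁻³ s⁻².
N = √(3.3526 × 10⁻³) = 0.057902 rad s⁻¹ ≈ 0.0579 rad s⁻¹.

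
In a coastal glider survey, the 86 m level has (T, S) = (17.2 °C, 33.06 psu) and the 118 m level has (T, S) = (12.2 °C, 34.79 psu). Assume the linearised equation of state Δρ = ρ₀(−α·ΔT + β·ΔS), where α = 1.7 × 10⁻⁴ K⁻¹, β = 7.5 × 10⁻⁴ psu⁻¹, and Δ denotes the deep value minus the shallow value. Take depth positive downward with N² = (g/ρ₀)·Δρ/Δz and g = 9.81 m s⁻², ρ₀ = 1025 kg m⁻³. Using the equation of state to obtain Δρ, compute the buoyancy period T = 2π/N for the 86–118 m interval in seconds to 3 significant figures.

245 s

ΔT = -5.0 K, ΔS = +1.73 psu (deep − shallow).
Δρ/ρ₀ = −αΔT + βΔS = 8.50 × 10⁻⁴ + 1.2975 × 10⁻³ = 2.1475 × 10⁻³, so Δρ ≈ 2.201 kg m⁻³.
N² = (g/ρ₀)·Δρ/Δz = g·(Δρ/ρ₀)/Δz = 9.81 × 2.1475 × 10⁻³ / 32 = 6.5834 × 10⁻⁴ s⁻².
N = √(6.5834 × 10⁻⁴) = 0.025658 rad s⁻¹ → T = 2π/N = 244.88 s ≈ 245 s.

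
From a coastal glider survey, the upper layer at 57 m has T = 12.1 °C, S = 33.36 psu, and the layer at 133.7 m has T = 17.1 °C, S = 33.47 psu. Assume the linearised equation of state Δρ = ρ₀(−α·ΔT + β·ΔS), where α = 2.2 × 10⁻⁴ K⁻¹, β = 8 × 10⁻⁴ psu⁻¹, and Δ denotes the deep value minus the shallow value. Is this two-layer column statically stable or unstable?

ΔT = 17.1 − 12.1 = +5.0 K and ΔS = 33.47 − 33.36 = +0.11 psu (deep − shallow).
−αΔT = -1.10 × 10⁻³; βΔS = 8.80 × 10⁻⁵; sum Δρ/ρ₀ = -1.012 × 10⁻³.
Δρ/ρ₀ < 0, so Δρ < 0: deeper water is lighter → statically unstable; the column would overturn.

unstable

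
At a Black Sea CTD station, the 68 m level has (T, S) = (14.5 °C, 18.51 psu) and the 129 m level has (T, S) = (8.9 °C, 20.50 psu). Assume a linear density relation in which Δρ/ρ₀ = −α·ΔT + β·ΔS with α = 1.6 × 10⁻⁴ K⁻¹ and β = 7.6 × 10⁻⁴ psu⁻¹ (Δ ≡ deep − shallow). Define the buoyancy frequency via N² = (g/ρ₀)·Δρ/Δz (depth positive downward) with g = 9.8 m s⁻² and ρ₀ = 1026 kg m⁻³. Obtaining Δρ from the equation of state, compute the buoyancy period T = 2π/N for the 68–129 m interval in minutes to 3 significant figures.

5.32 min

ΔT = -5.6 K, ΔS = +1.99 psu (deep − shallow).
Δρ/ρ₀ = −αΔT + βΔS = 8.96 × 10⁻⁴ + 1.5124 × 10⁻³ = 2.4084 × 10⁻³, so Δρ ≈ 2.471 kg m⁻³.
N² = (g/ρ₀)·Δρ/Δz = g·(Δρ/ρ₀)/Δz = 9.8 × 2.4084 × 10⁻³ / 61 = 3.8692 × 10⁻⁴ s⁻².
N = √(3.8692 × 10⁻⁴) = 0.019670 rad s⁻¹ → T = 2π/N = 319.43 s = 5.3238 min ≈ 5.32 min.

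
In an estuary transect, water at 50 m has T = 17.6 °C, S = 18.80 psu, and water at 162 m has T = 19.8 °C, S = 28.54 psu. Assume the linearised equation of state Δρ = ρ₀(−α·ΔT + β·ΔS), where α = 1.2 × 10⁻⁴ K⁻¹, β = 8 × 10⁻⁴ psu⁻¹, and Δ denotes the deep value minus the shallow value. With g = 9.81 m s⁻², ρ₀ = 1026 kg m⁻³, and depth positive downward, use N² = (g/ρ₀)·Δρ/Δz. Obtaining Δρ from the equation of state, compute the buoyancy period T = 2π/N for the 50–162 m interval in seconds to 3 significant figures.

ΔT = +2.2 K, ΔS = +9.74 psu (deep − shallow).
Δρ/ρ₀ = −αΔT + βΔS = -2.64 × 10⁻⁴ + 7.792 × 10⁻³ = 7.528 × 10⁻³, so Δρ ≈ 7.724 kg m⁻³.
N² = (g/ρ₀)·Δρ/Δz = g·(Δρ/ρ₀)/Δz = 9.81 × 7.528 × 10⁻³ / 112 = 6.5937 × 10⁻⁴ s⁻².
N = √(6.5937 × 10⁻⁴) = 0.025678 rad s⁻¹ → T = 2π/N = 244.69 s ≈ 245 s.

245 s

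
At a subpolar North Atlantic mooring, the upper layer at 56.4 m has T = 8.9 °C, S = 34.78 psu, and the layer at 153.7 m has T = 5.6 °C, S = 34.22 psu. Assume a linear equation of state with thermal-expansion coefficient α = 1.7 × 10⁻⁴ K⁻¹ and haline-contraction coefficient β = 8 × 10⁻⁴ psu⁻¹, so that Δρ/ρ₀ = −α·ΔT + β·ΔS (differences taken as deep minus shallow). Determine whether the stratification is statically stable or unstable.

ΔT = 5.6 − 8.9 = -3.3 K and ΔS = 34.22 − 34.78 = -0.56 psu (deep − shallow).
−αΔT = 5.61 × 10⁻⁴; βΔS = -4.48 × 10⁻⁴; sum Δρ/ρ₀ = 1.13 × 10⁻⁴.
Δρ/ρ₀ > 0, so Δρ > 0: deeper water is denser → statically stable.

stable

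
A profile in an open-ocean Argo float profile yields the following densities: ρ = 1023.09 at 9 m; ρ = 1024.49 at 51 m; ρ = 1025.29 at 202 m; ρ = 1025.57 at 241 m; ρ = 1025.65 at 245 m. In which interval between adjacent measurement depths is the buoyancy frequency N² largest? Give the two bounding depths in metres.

9–51 m

Compute the density gradient over each adjacent pair:
  9–51 m: Δρ/Δz = 1.40/42 = 0.033 kg m⁻⁴
  51–202 m: Δρ/Δz = 0.80/151 = 5.3 × 10⁻³ kg m⁻⁴
  202–241 m: Δρ/Δz = 0.28/39 = 7.2 × 10⁻³ kg m⁻⁴
  241–245 m: Δρ/Δz = 0.08/4 = 0.020 kg m⁻⁴
The largest gradient is in the 9–51 m interval — the pycnocline.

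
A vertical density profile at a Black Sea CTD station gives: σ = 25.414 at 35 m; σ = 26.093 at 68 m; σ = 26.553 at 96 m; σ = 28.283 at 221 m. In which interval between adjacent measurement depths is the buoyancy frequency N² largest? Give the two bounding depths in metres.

Compute the density gradient over each adjacent pair:
  35–68 m: Δρ/Δz = 0.679/33 = 0.021 kg m⁻⁴
  68–96 m: Δρ/Δz = 0.460/28 = 0.016 kg m⁻⁴
  96–221 m: Δρ/Δz = 1.730/125 = 0.014 kg m⁻⁴
The largest gradient is in the 35–68 m interval — the pycnocline.

35–68 m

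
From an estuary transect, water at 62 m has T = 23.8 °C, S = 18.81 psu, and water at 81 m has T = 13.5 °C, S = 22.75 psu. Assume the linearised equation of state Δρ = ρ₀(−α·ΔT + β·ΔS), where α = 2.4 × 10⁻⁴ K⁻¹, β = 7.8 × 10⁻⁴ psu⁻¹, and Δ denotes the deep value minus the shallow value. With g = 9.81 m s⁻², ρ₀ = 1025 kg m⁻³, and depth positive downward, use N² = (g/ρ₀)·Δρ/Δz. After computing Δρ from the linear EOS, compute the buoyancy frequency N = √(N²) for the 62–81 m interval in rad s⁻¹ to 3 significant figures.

0.0535 rad s⁻¹

ΔT = -10.3 K, ΔS = +3.94 psu (deep − shallow).
Δρ/ρ₀ = −αΔT + βΔS = 2.472 × 10⁻³ + 3.0732 × 10⁻³ = 5.5452 × 10⁻³, so Δρ ≈ 5.684 kg m⁻³.
N² = (g/ρ₀)·Δρ/Δz = g·(Δρ/ρ₀)/Δz = 9.81 × 5.5452 × 10⁻³ / 19 = 2.8631 × 10⁻³ s⁻².
N = √(2.8631 × 10⁻³) = 0.053508 rad s⁻¹ ≈ 0.0535 rad s⁻¹.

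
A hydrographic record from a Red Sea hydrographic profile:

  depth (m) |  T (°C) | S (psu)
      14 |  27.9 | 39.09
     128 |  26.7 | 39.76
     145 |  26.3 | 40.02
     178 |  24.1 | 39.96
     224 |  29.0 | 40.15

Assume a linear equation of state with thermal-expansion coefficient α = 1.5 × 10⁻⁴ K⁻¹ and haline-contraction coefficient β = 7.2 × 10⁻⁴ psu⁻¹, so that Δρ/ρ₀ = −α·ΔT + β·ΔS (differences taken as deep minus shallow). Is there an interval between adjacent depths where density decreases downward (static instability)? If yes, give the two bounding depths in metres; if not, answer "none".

178–224 m

Evaluate Δρ/ρ₀ = −αΔT + βΔS across each adjacent pair:
  14–128 m: −αΔT+βΔS = −(1.5 × 10⁻⁴)(-1.2)+(7.2 × 10⁻⁴)(+0.67) = 6.6 × 10⁻⁴ → stable
  128–145 m: −αΔT+βΔS = −(1.5 × 10⁻⁴)(-0.4)+(7.2 × 10⁻⁴)(+0.26) = 2.5 × 10⁻⁴ → stable
  145–178 m: −αΔT+βΔS = −(1.5 × 10⁻⁴)(-2.2)+(7.2 × 10⁻⁴)(-0.06) = 2.9 × 10⁻⁴ → stable
  178–224 m: −αΔT+βΔS = −(1.5 × 10⁻⁴)(+4.9)+(7.2 × 10⁻⁴)(+0.19) = -6.0 × 10⁻⁴ → UNSTABLE
The 178–224 m interval has Δρ < 0: lighter water underlies denser water.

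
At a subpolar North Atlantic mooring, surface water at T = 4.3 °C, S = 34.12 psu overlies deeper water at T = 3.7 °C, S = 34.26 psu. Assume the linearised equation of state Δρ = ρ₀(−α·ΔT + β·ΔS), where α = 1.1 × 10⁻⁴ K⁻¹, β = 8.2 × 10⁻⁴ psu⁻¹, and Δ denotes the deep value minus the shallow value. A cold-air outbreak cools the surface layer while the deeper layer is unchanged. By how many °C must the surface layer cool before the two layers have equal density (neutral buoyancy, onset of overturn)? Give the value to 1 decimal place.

1.6 °C

Neutral buoyancy requires Δρ = 0, i.e. −α(T_deep − T_surf′) + β(S_deep − S_surf) = 0.
T_surf′ = T_deep − (β/α)·ΔS = 3.7 − (8.2 × 10⁻⁴/1.1 × 10⁻⁴)·(+0.14) = 2.656 °C.
Cooling required: 4.3 − (2.656) = 1.644 °C.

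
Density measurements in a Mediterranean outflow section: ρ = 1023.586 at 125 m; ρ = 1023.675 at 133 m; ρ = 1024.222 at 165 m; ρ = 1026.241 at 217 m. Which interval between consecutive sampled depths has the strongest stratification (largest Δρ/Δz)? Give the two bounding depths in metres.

Compute the density gradient over each adjacent pair:
  125–133 m: Δρ/Δz = 0.089/8 = 0.011 kg m⁻⁴
  133–165 m: Δρ/Δz = 0.547/32 = 0.017 kg m⁻⁴
  165–217 m: Δρ/Δz = 2.019/52 = 0.039 kg m⁻⁴
The largest gradient is in the 165–217 m interval — the pycnocline.

165–217 m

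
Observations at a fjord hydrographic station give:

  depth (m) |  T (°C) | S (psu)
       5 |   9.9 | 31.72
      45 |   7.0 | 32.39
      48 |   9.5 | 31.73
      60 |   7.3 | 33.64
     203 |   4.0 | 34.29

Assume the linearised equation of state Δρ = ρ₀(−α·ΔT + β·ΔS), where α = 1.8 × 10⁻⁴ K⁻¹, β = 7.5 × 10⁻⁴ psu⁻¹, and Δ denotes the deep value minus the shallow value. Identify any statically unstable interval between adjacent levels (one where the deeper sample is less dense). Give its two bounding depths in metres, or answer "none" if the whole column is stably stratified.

Evaluate Δρ/ρ₀ = −αΔT + βΔS across each adjacent pair:
  5–45 m: −αΔT+βΔS = −(1.8 × 10⁻⁴)(-2.9)+(7.5 × 10⁻⁴)(+0.67) = 1.0 × 10⁻³ → stable
  45–48 m: −αΔT+βΔS = −(1.8 × 10⁻⁴)(+2.5)+(7.5 × 10⁻⁴)(-0.66) = -9.5 × 10⁻⁴ → UNSTABLE
  48–60 m: −αΔT+βΔS = −(1.8 × 10⁻⁴)(-2.2)+(7.5 × 10⁻⁴)(+1.91) = 1.8 × 10⁻³ → stable
  60–203 m: −αΔT+βΔS = −(1.8 × 10⁻⁴)(-3.3)+(7.5 × 10⁻⁴)(+0.65) = 1.1 × 10⁻³ → stable
The 45–48 m interval has Δρ < 0: lighter water underlies denser water.

45–48 m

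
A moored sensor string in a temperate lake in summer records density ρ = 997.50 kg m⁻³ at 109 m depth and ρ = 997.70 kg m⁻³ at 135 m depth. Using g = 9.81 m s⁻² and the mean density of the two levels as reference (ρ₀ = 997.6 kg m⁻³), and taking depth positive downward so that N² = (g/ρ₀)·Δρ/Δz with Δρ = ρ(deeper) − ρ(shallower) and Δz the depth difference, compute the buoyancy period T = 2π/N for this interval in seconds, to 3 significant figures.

722 s

Δρ = 997.70 − 997.50 = 0.20 kg m⁻³ over Δz = 135 − 109 = 26 m.
N² = (9.81/997.6) × (0.20/26) = 7.5643 × 10⁻⁵ s⁻².
N = √(7.5643 × 10⁻⁵) = 8.6973 × 10⁻³ rad s⁻¹, so T = 2π/N = 722.43 s ≈ 722 s.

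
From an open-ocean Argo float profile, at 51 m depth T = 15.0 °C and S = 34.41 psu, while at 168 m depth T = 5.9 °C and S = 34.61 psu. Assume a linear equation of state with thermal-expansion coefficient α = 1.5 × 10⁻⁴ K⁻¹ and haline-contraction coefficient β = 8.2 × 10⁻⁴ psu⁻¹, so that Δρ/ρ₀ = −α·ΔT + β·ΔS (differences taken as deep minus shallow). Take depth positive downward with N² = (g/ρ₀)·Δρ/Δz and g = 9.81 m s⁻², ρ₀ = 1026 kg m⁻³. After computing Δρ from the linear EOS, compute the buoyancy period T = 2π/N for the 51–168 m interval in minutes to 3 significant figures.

ΔT = -9.1 K, ΔS = +0.20 psu (deep − shallow).
Δρ/ρ₀ = −αΔT + βΔS = 1.365 × 10⁻³ + 1.64 × 10⁻⁴ = 1.529 × 10⁻³, so Δρ ≈ 1.569 kg m⁻³.
N² = (g/ρ₀)·Δρ/Δz = g·(Δρ/ρ₀)/Δz = 9.81 × 1.529 × 10⁻³ / 117 = 1.2820 × 10⁻⁴ s⁻².
N = √(1.2820 × 10⁻⁴) = 0.011323 rad s⁻¹ → T = 2π/N = 554.90 s = 9.2483 min ≈ 9.25 min.

9.25 min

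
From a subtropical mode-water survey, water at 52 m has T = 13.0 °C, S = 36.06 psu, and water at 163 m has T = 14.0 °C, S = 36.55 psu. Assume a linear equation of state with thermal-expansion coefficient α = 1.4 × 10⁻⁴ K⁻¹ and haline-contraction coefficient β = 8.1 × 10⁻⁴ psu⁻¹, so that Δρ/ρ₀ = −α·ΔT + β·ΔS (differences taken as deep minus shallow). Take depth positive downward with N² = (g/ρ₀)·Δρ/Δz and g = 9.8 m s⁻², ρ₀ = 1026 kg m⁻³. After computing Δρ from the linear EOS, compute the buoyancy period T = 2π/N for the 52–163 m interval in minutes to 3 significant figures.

22.0 min

ΔT = +1.0 K, ΔS = +0.49 psu (deep − shallow).
Δρ/ρ₀ = −αΔT + βΔS = -1.40 × 10⁻⁴ + 3.969 × 10⁻⁴ = 2.569 × 10⁻⁴, so Δρ ≈ 0.2636 kg m⁻³.
N² = (g/ρ₀)·Δρ/Δz = g·(Δρ/ρ₀)/Δz = 9.8 × 2.569 × 10⁻⁴ / 111 = 2.2681 × 10⁻⁵ s⁻².
N = √(2.2681 × 10⁻⁵) = 4.7625 × 10⁻³ rad s⁻¹ → T = 2π/N = 1.3193 × 10³ s = 21.988 min ≈ 22.0 min.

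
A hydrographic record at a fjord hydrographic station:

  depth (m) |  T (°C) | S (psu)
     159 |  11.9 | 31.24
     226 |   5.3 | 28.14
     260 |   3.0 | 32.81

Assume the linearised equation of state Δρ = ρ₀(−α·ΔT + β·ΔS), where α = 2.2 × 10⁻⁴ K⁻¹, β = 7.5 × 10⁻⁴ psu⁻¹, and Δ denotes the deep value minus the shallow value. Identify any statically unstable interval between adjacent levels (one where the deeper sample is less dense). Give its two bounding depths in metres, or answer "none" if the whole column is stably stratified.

159–226 m

Evaluate Δρ/ρ₀ = −αΔT + βΔS across each adjacent pair:
  159–226 m: −αΔT+βΔS = −(2.2 × 10⁻⁴)(-6.6)+(7.5 × 10⁻⁴)(-3.10) = -8.7 × 10⁻⁴ → UNSTABLE
  226–260 m: −αΔT+βΔS = −(2.2 × 10⁻⁴)(-2.3)+(7.5 × 10⁻⁴)(+4.67) = 4.0 × 10⁻³ → stable
The 159–226 m interval has Δρ < 0: lighter water underlies denser water.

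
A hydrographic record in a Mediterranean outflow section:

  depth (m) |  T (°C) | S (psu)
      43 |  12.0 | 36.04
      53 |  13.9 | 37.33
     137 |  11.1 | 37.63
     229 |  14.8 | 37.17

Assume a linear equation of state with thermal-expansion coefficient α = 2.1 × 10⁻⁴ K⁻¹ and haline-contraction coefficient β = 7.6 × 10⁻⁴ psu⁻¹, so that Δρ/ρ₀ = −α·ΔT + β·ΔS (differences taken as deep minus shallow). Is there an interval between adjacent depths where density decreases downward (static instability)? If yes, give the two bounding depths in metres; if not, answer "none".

Evaluate Δρ/ρ₀ = −αΔT + βΔS across each adjacent pair:
  43–53 m: −αΔT+βΔS = −(2.1 × 10⁻⁴)(+1.9)+(7.6 × 10⁻⁴)(+1.29) = 5.8 × 10⁻⁴ → stable
  53–137 m: −αΔT+βΔS = −(2.1 × 10⁻⁴)(-2.8)+(7.6 × 10⁻⁴)(+0.30) = 8.2 × 10⁻⁴ → stable
  137–229 m: −αΔT+βΔS = −(2.1 × 10⁻⁴)(+3.7)+(7.6 × 10⁻⁴)(-0.46) = -1.1 × 10⁻³ → UNSTABLE
The 137–229 m interval has Δρ < 0: lighter water underlies denser water.

137–229 m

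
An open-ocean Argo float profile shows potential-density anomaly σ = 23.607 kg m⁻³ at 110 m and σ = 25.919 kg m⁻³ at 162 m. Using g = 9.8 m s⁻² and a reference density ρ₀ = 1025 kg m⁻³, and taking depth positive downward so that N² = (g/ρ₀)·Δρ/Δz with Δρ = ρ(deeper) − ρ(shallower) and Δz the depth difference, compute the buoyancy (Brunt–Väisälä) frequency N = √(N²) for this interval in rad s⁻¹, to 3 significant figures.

Δρ = 1025.919 − 1023.607 = 2.312 kg m⁻³ over Δz = 162 − 110 = 52 m.
N² = (9.8/1025) × (2.312/52) = 4.2510 × 10⁻⁴ s⁻².
N = √(4.2510 × 10⁻⁴) = 0.020618 rad s⁻¹ ≈ 0.0206 rad s⁻¹.

0.0206 rad s⁻¹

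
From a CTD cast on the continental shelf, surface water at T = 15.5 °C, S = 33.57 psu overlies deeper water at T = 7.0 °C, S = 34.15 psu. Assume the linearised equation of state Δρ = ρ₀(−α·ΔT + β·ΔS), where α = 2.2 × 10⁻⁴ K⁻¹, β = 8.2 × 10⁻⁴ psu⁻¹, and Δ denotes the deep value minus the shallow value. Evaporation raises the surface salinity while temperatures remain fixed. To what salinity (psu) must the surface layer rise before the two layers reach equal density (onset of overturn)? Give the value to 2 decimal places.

Neutral buoyancy requires −α(T_deep − T_surf) + β(S_deep − S_surf′) = 0.
S_surf′ = S_deep − (α/β)·ΔT = 34.15 − (2.2 × 10⁻⁴/8.2 × 10⁻⁴)·(-8.5) = 36.4305 psu.
Increase required: 36.4305 − 33.57 = 2.8605 psu.

36.43 psu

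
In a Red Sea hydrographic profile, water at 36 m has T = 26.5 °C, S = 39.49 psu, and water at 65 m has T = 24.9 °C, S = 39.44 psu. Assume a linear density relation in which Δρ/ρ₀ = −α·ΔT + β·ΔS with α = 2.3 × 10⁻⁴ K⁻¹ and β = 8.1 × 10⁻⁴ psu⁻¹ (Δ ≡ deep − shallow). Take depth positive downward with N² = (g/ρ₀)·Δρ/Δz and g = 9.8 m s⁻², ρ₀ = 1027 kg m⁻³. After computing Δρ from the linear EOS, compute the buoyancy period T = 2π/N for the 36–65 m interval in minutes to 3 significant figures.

ΔT = -1.6 K, ΔS = -0.05 psu (deep − shallow).
Δρ/ρ₀ = −αΔT + βΔS = 3.68 × 10⁻⁴ − 4.05 × 10⁻⁵ = 3.275 × 10⁻⁴, so Δρ ≈ 0.3363 kg m⁻³.
N² = (g/ρ₀)·Δρ/Δz = g·(Δρ/ρ₀)/Δz = 9.8 × 3.275 × 10⁻⁴ / 29 = 1.1067 × 10⁻⁴ s⁻².
N = √(1.1067 × 10⁻⁴) = 0.010520 rad s⁻¹ → T = 2π/N = 597.26 s = 9.9543 min ≈ 9.95 min.

9.95 min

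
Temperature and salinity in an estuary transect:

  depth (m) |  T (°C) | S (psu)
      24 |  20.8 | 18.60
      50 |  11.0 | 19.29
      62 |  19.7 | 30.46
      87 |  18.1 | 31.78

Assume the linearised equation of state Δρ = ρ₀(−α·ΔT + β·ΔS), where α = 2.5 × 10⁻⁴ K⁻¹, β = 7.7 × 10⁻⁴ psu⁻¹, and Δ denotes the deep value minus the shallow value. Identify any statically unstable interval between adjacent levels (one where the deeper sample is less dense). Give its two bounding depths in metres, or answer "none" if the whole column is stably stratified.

none

Evaluate Δρ/ρ₀ = −αΔT + βΔS across each adjacent pair:
  24–50 m: −αΔT+βΔS = −(2.5 × 10⁻⁴)(-9.8)+(7.7 × 10⁻⁴)(+0.69) = 3.0 × 10⁻³ → stable
  50–62 m: −αΔT+βΔS = −(2.5 × 10⁻⁴)(+8.7)+(7.7 × 10⁻⁴)(+11.17) = 6.4 × 10⁻³ → stable
  62–87 m: −αΔT+βΔS = −(2.5 × 10⁻⁴)(-1.6)+(7.7 × 10⁻⁴)(+1.32) = 1.4 × 10⁻³ → stable
Every interval has Δρ > 0: the column is stably stratified throughout.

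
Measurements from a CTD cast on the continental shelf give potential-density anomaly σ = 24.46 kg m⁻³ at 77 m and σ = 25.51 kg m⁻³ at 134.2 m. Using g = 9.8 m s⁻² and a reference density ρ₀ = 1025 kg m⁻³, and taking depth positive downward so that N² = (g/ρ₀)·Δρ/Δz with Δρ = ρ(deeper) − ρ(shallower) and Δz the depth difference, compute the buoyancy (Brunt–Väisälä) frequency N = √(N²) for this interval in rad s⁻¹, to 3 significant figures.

Δρ = 1025.51 − 1024.46 = 1.05 kg m⁻³ over Δz = 134.2 − 77 = 57.2 m.
N² = (9.8/1025) × (1.05/57.2) = 1.7551 × 10⁻⁴ s⁻².
N = √(1.7551 × 10⁻⁴) = 0.013248 rad s⁻¹ ≈ 0.0132 rad s⁻¹.
N² > 0, so the interval is statically stable.

0.0132 rad s⁻¹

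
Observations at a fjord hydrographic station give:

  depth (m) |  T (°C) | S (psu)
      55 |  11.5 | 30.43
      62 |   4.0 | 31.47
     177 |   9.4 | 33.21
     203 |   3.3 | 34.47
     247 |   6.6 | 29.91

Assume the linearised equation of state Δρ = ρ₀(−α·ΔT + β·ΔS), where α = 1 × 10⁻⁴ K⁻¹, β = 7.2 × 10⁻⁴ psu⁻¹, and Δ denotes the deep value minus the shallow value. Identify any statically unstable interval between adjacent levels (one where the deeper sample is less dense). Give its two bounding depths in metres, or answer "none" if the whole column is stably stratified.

Evaluate Δρ/ρ₀ = −αΔT + βΔS across each adjacent pair:
  55–62 m: −αΔT+βΔS = −(1 × 10⁻⁴)(-7.5)+(7.2 × 10⁻⁴)(+1.04) = 1.5 × 10⁻³ → stable
  62–177 m: −αΔT+βΔS = −(1 × 10⁻⁴)(+5.4)+(7.2 × 10⁻⁴)(+1.74) = 7.1 × 10⁻⁴ → stable
  177–203 m: −αΔT+βΔS = −(1 × 10⁻⁴)(-6.1)+(7.2 × 10⁻⁴)(+1.26) = 1.5 × 10⁻³ → stable
  203–247 m: −αΔT+βΔS = −(1 × 10⁻⁴)(+3.3)+(7.2 × 10⁻⁴)(-4.56) = -3.6 × 10⁻³ → UNSTABLE
The 203–247 m interval has Δρ < 0: lighter water underlies denser water.

203–247 m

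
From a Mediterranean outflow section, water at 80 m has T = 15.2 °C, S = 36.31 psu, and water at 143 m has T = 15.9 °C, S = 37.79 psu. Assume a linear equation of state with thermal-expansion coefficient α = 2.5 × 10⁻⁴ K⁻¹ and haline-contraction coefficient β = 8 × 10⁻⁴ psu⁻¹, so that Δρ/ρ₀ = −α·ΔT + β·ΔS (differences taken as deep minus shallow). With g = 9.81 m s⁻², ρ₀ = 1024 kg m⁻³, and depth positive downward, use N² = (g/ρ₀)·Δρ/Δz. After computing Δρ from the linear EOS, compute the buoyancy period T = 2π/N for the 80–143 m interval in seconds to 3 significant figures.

ΔT = +0.7 K, ΔS = +1.48 psu (deep − shallow).
Δρ/ρ₀ = −αΔT + βΔS = -1.75 × 10⁻⁴ + 1.184 × 10⁻³ = 1.009 × 10⁻³, so Δρ ≈ 1.033 kg m⁻³.
N² = (g/ρ₀)·Δρ/Δz = g·(Δρ/ρ₀)/Δz = 9.81 × 1.009 × 10⁻³ / 63 = 1.5712 × 10⁻⁴ s⁻².
N = √(1.5712 × 10⁻⁴) = 0.012535 rad s⁻¹ → T = 2π/N = 501.25 s ≈ 501 s.

501 s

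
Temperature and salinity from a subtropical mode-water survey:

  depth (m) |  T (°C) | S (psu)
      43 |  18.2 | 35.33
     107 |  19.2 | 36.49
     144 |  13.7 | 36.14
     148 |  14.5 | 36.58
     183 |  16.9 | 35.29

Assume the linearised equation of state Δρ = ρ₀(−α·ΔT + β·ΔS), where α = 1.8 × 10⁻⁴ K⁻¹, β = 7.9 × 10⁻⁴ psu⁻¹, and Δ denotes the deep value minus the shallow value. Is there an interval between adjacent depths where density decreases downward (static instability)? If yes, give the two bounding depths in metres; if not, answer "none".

Evaluate Δρ/ρ₀ = −αΔT + βΔS across each adjacent pair:
  43–107 m: −αΔT+βΔS = −(1.8 × 10⁻⁴)(+1.0)+(7.9 × 10⁻⁴)(+1.16) = 7.4 × 10⁻⁴ → stable
  107–144 m: −αΔT+βΔS = −(1.8 × 10⁻⁴)(-5.5)+(7.9 × 10⁻⁴)(-0.35) = 7.1 × 10⁻⁴ → stable
  144–148 m: −αΔT+βΔS = −(1.8 × 10⁻⁴)(+0.8)+(7.9 × 10⁻⁴)(+0.44) = 2.0 × 10⁻⁴ → stable
  148–183 m: −αΔT+βΔS = −(1.8 × 10⁻⁴)(+2.4)+(7.9 × 10⁻⁴)(-1.29) = -1.5 × 10⁻³ → UNSTABLE
The 148–183 m interval has Δρ < 0: lighter water underlies denser water.

148–183 m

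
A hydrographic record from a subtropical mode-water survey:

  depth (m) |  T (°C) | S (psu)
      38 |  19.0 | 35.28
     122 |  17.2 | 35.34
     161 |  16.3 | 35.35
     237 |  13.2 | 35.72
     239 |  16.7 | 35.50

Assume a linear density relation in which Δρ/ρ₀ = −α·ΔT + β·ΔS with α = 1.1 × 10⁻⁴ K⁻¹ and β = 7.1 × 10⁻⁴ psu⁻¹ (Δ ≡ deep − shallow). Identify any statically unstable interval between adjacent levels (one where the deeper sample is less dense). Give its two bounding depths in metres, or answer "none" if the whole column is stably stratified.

237–239 m

Evaluate Δρ/ρ₀ = −αΔT + βΔS across each adjacent pair:
  38–122 m: −αΔT+βΔS = −(1.1 × 10⁻⁴)(-1.8)+(7.1 × 10⁻⁴)(+0.06) = 2.4 × 10⁻⁴ → stable
  122–161 m: −αΔT+βΔS = −(1.1 × 10⁻⁴)(-0.9)+(7.1 × 10⁻⁴)(+0.01) = 1.1 × 10⁻⁴ → stable
  161–237 m: −αΔT+βΔS = −(1.1 × 10⁻⁴)(-3.1)+(7.1 × 10⁻⁴)(+0.37) = 6.0 × 10⁻⁴ → stable
  237–239 m: −αΔT+βΔS = −(1.1 × 10⁻⁴)(+3.5)+(7.1 × 10⁻⁴)(-0.22) = -5.4 × 10⁻⁴ → UNSTABLE
The 237–239 m interval has Δρ < 0: lighter water underlies denser water.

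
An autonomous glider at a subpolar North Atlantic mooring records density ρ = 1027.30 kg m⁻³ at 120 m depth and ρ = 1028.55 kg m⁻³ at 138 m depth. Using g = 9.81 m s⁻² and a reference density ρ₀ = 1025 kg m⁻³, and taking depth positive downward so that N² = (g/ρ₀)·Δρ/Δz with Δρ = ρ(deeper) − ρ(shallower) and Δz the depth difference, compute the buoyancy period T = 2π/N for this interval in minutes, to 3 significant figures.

4.06 min

Δρ = 1028.55 − 1027.30 = 1.25 kg m⁻³ over Δz = 138 − 120 = 18 m.
N² = (9.81/1025) × (1.25/18) = 6.6463 × 10⁻⁴ s⁻².
N = √(6.6463 × 10⁻⁴) = 0.025780 rad s⁻¹, so T = 2π/N = 243.72 s = 4.0620 min ≈ 4.06 min.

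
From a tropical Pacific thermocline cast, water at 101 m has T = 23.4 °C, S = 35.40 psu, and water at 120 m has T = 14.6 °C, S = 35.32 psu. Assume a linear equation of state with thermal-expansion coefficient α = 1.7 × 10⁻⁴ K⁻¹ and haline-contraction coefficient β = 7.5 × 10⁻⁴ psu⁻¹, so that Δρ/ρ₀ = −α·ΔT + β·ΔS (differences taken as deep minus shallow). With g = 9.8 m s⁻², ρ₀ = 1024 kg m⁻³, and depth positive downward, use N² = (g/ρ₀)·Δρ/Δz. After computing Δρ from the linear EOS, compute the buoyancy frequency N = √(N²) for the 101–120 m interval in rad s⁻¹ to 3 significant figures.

ΔT = -8.8 K, ΔS = -0.08 psu (deep − shallow).
Δρ/ρ₀ = −αΔT + βΔS = 1.496 × 10⁻³ − 6.00 × 10⁻⁵ = 1.436 × 10⁻³, so Δρ ≈ 1.470 kg m⁻³.
N² = (g/ρ₀)·Δρ/Δz = g·(Δρ/ρ₀)/Δz = 9.8 × 1.436 × 10⁻³ / 19 = 7.4067 × 10⁻⁴ s⁻².
N = √(7.4067 × 10⁻⁴) = 0.027215 rad s⁻¹ ≈ 0.0272 rad s⁻¹.

0.0272 rad s⁻¹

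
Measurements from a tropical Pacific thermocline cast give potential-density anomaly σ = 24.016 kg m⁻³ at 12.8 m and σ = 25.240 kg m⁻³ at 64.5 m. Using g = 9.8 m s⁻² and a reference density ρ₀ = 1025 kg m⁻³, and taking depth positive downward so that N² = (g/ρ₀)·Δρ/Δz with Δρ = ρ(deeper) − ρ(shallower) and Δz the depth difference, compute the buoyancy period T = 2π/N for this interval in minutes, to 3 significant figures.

Δρ = 1025.240 − 1024.016 = 1.224 kg m⁻³ over Δz = 64.5 − 12.8 = 51.7 m.
N² = (9.8/1025) × (1.224/51.7) = 2.2636 × 10⁻⁴ s⁻².
N = √(2.2636 × 10⁻⁴) = 0.015045 rad s⁻¹, so T = 2π/N = 417.63 s = 6.9605 min ≈ 6.96 min.

6.96 min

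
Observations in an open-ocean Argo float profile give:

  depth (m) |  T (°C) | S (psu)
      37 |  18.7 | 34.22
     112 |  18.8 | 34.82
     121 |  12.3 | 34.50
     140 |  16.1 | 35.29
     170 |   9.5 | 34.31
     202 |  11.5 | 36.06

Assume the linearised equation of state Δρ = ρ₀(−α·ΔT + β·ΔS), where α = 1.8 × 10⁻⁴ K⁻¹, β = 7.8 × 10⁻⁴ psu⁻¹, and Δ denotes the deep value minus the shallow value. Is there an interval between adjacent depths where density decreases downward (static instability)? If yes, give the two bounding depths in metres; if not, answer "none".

121–140 m

Evaluate Δρ/ρ₀ = −αΔT + βΔS across each adjacent pair:
  37–112 m: −αΔT+βΔS = −(1.8 × 10⁻⁴)(+0.1)+(7.8 × 10⁻⁴)(+0.60) = 4.5 × 10⁻⁴ → stable
  112–121 m: −αΔT+βΔS = −(1.8 × 10⁻⁴)(-6.5)+(7.8 × 10⁻⁴)(-0.32) = 9.2 × 10⁻⁴ → stable
  121–140 m: −αΔT+βΔS = −(1.8 × 10⁻⁴)(+3.8)+(7.8 × 10⁻⁴)(+0.79) = -6.8 × 10⁻⁵ → UNSTABLE
  140–170 m: −αΔT+βΔS = −(1.8 × 10⁻⁴)(-6.6)+(7.8 × 10⁻⁴)(-0.98) = 4.2 × 10⁻⁴ → stable
  170–202 m: −αΔT+βΔS = −(1.8 × 10⁻⁴)(+2.0)+(7.8 × 10⁻⁴)(+1.75) = 1.0 × 10⁻³ → stable
The 121–140 m interval has Δρ < 0: lighter water underlies denser water.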